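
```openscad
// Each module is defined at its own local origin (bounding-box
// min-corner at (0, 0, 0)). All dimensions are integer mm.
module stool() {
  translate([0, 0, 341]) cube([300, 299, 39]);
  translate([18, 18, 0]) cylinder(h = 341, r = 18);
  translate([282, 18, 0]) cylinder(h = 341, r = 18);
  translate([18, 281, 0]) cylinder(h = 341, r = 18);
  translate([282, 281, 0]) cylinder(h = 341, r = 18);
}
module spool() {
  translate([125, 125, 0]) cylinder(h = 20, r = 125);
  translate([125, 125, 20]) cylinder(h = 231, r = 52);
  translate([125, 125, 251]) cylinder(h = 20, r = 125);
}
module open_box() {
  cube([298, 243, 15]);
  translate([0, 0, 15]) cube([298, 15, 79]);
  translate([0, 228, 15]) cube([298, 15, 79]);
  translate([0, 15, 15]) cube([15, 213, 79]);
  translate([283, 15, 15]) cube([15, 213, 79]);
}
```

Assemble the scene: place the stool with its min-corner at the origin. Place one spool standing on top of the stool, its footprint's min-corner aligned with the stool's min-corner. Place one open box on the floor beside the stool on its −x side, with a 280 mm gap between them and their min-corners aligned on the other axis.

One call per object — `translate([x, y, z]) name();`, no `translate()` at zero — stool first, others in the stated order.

stool();
translate([0, 0, 380]) spool();
translate([-578, 0, 0]) open_box();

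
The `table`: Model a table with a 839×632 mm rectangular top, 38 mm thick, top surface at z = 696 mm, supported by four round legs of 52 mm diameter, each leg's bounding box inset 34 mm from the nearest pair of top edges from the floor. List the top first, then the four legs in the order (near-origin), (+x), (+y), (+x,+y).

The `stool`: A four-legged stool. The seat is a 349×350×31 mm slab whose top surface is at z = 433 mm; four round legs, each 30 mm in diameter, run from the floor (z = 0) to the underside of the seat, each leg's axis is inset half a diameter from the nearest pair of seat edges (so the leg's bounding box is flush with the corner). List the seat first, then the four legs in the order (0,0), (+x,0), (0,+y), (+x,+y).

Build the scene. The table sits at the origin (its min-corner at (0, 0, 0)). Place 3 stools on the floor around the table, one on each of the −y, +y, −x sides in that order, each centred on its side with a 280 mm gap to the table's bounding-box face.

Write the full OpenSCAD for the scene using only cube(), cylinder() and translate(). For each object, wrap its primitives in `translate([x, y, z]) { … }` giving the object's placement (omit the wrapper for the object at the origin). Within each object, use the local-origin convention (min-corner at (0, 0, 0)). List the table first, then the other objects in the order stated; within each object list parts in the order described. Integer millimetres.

translate([0, 0, 658]) cube([839, 632, 38]);
translate([60, 60, 0]) cylinder(h = 658, r = 26);
translate([779, 60, 0]) cylinder(h = 658, r = 26);
translate([60, 572, 0]) cylinder(h = 658, r = 26);
translate([779, 572, 0]) cylinder(h = 658, r = 26);
translate([245, -630, 0]) {
  translate([0, 0, 402]) cube([349, 350, 31]);
  translate([15, 15, 0]) cylinder(h = 402, r = 15);
  translate([334, 15, 0]) cylinder(h = 402, r = 15);
  translate([15, 335, 0]) cylinder(h = 402, r = 15);
  translate([334, 335, 0]) cylinder(h = 402, r = 15);
}
translate([245, 912, 0]) {
  translate([0, 0, 402]) cube([349, 350, 31]);
  translate([15, 15, 0]) cylinder(h = 402, r = 15);
  translate([334, 15, 0]) cylinder(h = 402, r = 15);
  translate([15, 335, 0]) cylinder(h = 402, r = 15);
  translate([334, 335, 0]) cylinder(h = 402, r = 15);
}
translate([-629, 141, 0]) {
  translate([0, 0, 402]) cube([349, 350, 31]);
  translate([15, 15, 0]) cylinder(h = 402, r = 15);
  translate([334, 15, 0]) cylinder(h = 402, r = 15);
  translate([15, 335, 0]) cylinder(h = 402, r = 15);
  translate([334, 335, 0]) cylinder(h = 402, r = 15);
}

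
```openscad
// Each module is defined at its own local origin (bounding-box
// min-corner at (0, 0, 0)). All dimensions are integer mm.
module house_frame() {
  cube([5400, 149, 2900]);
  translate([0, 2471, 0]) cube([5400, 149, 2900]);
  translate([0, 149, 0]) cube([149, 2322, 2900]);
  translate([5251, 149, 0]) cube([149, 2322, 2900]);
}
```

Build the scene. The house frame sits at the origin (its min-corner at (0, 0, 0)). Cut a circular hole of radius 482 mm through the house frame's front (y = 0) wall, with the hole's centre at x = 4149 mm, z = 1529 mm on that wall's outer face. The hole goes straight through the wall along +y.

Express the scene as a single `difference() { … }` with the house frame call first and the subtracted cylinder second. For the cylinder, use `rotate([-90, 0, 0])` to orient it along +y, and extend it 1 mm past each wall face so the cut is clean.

difference() {
  house_frame();
  translate([4149, -1, 1529]) rotate([-90, 0, 0]) cylinder(h = 151, r = 482);
}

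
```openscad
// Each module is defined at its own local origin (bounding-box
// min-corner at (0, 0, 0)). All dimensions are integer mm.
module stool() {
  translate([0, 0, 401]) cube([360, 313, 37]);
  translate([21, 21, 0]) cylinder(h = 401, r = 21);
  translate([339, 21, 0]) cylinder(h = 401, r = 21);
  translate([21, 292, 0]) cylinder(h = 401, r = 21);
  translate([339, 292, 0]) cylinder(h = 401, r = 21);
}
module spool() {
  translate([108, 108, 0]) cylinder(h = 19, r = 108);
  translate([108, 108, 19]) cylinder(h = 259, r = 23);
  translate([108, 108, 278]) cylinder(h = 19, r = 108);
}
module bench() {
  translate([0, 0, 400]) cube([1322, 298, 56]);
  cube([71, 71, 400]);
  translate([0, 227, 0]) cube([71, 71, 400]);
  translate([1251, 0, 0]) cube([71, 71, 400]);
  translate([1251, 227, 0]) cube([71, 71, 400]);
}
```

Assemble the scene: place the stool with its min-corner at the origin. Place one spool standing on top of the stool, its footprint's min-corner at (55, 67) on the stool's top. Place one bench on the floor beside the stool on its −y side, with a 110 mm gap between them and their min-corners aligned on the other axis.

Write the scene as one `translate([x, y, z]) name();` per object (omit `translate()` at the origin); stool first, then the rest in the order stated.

stool();
translate([55, 67, 438]) spool();
translate([0, -408, 0]) bench();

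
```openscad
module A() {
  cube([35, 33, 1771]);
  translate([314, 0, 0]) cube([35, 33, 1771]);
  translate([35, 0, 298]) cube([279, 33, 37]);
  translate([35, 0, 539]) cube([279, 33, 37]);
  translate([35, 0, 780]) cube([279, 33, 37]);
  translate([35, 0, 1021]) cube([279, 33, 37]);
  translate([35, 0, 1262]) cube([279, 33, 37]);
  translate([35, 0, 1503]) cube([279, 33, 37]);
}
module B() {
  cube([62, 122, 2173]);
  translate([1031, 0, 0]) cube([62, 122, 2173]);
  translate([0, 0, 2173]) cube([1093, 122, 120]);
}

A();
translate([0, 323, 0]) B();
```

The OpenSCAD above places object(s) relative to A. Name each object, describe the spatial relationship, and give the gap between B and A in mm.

The door frame's nearest face is 290 mm from the ladder's +y face.

A is a ladder. B is a door frame. The door frame is on the floor beside the ladder on its +y side. The gap between the door frame and the ladder is 290 mm.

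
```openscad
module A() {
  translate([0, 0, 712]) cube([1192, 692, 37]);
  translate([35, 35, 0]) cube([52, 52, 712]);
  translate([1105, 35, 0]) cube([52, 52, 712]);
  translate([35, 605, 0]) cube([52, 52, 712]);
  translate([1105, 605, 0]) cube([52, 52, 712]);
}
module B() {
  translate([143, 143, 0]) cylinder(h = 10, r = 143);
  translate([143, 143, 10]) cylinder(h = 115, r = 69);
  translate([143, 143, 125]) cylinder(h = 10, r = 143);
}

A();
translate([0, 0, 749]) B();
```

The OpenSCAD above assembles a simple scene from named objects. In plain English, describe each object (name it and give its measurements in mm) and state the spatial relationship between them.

A is a table with a 1192×692 mm rectangular top, 37 mm thick, top surface at z = 749 mm, supported by four 52×52 mm square legs, each inset 35 mm from the nearest pair of top edges, running from the floor.

B is a spool: two coaxial disc flanges of radius 143 mm and thickness 10 mm, joined by a core cylinder of radius 69 mm and height 115 mm. The lower flange rests on z = 0 and the three cylinders share a vertical axis.

The spool is on top of the table.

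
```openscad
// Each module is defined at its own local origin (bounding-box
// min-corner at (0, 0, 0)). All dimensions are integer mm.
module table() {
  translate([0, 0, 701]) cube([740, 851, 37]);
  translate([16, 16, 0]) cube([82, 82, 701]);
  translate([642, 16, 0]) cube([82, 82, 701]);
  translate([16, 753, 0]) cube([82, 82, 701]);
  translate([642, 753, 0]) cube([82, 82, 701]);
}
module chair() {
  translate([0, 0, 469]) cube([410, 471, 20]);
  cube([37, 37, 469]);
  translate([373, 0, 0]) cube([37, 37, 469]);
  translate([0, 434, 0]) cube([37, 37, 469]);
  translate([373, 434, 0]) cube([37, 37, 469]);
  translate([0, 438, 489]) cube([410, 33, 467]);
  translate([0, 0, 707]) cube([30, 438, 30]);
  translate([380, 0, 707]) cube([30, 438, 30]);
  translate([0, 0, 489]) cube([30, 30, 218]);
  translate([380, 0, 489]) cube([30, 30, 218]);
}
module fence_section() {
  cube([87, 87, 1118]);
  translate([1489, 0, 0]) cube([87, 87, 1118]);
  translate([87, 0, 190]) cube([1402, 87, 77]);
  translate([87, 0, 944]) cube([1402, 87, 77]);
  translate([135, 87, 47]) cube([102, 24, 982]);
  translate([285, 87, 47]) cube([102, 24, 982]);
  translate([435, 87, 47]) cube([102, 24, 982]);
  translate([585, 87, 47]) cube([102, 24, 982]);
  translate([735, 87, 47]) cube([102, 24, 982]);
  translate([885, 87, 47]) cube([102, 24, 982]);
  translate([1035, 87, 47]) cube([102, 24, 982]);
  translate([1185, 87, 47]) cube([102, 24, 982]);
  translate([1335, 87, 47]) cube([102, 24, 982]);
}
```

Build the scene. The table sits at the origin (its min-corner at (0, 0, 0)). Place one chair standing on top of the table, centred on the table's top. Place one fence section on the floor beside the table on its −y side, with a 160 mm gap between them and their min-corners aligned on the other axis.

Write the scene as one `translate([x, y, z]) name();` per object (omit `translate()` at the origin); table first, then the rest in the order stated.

table();
translate([165, 190, 738]) chair();
translate([0, -271, 0]) fence_section();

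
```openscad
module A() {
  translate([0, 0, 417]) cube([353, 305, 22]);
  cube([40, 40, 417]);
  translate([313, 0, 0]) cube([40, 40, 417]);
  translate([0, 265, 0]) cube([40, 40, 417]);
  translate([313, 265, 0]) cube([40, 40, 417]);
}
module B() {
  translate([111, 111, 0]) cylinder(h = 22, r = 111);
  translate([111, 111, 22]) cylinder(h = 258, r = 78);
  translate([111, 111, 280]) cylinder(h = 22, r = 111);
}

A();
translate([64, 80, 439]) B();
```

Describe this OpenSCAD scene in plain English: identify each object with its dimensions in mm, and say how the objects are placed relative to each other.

A is a four-legged stool. The seat is a 353×305×22 mm slab whose top surface is at z = 439 mm; four square legs, each 40×40 mm in cross-section, run from the floor (z = 0) to the underside of the seat, each flush with a corner of the seat.

B is a spool: two coaxial disc flanges of radius 111 mm and thickness 22 mm, joined by a core cylinder of radius 78 mm and height 258 mm. The lower flange rests on z = 0 and the three cylinders share a vertical axis.

The spool is on top of the stool.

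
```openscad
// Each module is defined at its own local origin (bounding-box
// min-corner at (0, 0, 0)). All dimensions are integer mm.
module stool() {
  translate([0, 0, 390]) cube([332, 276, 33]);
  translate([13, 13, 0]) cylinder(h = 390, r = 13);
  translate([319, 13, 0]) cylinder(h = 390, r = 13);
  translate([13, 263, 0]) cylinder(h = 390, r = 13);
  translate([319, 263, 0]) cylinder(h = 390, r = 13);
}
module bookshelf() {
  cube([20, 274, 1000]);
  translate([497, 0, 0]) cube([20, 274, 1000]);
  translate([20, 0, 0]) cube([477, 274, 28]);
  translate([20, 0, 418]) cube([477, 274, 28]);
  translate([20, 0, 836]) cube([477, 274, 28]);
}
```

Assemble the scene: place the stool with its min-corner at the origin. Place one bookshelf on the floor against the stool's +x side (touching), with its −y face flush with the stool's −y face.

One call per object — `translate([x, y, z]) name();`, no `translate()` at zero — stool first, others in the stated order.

stool();
translate([332, 0, 0]) bookshelf();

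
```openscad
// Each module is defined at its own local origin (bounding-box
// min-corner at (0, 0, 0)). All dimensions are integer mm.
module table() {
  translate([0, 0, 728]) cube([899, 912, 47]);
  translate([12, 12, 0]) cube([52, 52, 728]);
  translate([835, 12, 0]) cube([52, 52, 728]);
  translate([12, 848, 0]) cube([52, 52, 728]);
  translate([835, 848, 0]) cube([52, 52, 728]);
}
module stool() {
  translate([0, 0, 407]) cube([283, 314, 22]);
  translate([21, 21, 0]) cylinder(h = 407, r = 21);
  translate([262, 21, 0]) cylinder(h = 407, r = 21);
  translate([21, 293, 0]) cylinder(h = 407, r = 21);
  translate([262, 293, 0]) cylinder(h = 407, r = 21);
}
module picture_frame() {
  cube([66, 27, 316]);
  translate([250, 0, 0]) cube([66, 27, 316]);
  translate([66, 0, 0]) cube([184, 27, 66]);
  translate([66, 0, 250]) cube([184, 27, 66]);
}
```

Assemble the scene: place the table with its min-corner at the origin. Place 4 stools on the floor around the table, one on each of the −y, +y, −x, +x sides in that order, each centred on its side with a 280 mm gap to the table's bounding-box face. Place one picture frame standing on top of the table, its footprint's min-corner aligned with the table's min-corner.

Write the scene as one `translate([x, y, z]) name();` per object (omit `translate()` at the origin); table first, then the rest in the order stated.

table();
translate([308, -594, 0]) stool();
translate([308, 1192, 0]) stool();
translate([-563, 299, 0]) stool();
translate([1179, 299, 0]) stool();
translate([0, 0, 775]) picture_frame();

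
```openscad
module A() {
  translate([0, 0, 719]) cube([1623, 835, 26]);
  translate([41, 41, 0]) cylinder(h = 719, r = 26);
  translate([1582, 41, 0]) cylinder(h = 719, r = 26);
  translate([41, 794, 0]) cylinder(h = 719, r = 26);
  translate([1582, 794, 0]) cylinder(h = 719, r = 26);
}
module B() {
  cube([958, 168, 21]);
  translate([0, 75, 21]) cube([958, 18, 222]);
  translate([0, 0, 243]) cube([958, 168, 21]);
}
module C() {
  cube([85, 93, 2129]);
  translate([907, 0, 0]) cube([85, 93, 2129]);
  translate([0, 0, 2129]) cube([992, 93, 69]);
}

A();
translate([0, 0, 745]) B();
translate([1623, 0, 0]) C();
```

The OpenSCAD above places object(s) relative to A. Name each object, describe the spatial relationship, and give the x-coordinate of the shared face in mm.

The table's +x face and the door frame's −x face are both at x = 1623 mm.

A is a table. B is an I-beam. C is a door frame. The I-beam is on top of the table. The door frame is against the table's +x side, with their −y faces flush. The x-coordinate of the shared face is 1623 mm.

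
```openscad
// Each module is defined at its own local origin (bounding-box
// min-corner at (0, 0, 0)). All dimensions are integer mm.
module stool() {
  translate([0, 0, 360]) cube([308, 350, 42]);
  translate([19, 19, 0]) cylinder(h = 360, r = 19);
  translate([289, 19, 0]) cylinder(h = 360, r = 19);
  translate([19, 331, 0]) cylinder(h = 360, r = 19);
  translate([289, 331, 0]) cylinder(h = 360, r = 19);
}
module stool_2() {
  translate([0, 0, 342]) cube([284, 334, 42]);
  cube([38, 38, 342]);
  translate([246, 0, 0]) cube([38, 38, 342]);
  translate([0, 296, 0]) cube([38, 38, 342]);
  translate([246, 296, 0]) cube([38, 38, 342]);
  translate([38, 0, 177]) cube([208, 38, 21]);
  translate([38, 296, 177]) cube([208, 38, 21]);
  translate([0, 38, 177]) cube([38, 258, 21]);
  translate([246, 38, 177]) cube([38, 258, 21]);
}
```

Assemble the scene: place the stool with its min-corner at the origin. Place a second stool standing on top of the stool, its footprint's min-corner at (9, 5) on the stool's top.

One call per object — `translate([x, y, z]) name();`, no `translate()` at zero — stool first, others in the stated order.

stool();
translate([9, 5, 402]) stool_2();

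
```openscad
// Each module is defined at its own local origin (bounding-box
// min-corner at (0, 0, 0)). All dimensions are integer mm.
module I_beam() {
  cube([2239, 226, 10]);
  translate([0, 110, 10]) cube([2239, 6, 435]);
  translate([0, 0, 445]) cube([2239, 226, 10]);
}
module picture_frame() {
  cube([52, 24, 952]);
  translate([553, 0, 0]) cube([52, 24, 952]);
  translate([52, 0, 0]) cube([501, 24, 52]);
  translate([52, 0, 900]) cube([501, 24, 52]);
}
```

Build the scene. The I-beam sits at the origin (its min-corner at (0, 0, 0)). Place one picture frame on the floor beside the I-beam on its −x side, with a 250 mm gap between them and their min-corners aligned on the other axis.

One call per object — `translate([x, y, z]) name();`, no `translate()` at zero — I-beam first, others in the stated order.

I_beam();
translate([-855, 0, 0]) picture_frame();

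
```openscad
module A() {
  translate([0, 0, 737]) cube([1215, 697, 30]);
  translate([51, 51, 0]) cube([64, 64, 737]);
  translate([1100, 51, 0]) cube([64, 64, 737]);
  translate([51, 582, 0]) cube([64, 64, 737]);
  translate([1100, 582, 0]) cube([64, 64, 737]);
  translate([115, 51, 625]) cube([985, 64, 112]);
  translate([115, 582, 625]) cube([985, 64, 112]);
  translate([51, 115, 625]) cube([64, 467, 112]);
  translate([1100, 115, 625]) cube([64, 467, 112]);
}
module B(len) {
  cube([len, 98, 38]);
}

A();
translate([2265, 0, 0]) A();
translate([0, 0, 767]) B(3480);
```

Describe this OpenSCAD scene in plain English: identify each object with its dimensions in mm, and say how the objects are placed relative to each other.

A is a rectangular dining table. The top is 1215×697×30 mm with its upper surface at z = 767 mm. It stands on four 64×64 mm square legs, each inset 51 mm from the nearest pair of top edges, running from the floor to the underside of the top. Four apron rails, 64 mm thick and 112 mm tall, run between adjacent legs with their top edges flush with the underside of the top and their outer faces flush with the legs' outer faces.

B is a rectangular beam 3480 mm long (x), 98 mm deep (y), 38 mm thick (z).

The beam spans the tops of two tables placed 1050 mm apart, resting at z = 767 mm.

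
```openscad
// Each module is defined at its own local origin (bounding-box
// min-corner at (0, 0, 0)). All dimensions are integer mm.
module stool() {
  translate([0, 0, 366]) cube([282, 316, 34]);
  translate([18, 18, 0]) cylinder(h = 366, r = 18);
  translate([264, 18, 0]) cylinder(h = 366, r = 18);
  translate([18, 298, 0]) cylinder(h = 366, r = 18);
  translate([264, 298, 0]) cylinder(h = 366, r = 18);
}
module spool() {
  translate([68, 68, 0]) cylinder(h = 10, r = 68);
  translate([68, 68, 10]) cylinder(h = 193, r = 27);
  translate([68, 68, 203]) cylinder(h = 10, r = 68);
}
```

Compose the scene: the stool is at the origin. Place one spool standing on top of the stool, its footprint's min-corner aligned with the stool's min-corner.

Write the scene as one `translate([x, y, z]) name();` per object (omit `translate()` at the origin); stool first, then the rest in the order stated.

stool();
translate([0, 0, 400]) spool();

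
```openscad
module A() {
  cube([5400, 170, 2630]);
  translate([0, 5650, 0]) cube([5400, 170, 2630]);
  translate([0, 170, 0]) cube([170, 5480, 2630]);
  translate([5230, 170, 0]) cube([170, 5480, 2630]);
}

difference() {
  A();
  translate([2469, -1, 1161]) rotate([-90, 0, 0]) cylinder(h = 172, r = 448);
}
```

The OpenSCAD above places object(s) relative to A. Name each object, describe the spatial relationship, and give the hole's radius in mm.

The subtracted cylinder has r = 448 mm.

A is a house frame. The house frame has a circular hole through its front wall. The hole's radius is 448 mm.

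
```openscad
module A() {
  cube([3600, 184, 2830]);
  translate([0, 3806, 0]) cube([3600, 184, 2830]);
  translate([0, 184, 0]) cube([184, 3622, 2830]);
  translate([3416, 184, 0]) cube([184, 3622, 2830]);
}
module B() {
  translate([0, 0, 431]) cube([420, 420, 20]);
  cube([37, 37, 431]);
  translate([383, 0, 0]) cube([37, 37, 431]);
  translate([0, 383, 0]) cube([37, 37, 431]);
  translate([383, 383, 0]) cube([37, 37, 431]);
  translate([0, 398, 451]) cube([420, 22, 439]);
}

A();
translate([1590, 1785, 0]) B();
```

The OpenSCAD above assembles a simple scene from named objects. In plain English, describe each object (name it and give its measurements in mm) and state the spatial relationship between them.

A is the wall frame of a small rectangular building: four walls, each 2830 mm tall and 184 mm thick, enclosing a footprint 3600 mm (x) by 3990 mm (y) outside-to-outside, with no floor or roof. The front and back walls (the −y and +y sides) span the full width; the two side walls fit between them.

B is a chair. The seat is a 420×420×20 mm slab with its top at z = 451 mm, on four 37×37 mm corner legs (flush with the seat edges, standing on z = 0). A flat backrest 22 mm thick, 439 mm tall, spans the full seat width and rises from the seat top along its +y edge, rear face flush with the rear of the seat.

The chair sits inside the house frame, centred.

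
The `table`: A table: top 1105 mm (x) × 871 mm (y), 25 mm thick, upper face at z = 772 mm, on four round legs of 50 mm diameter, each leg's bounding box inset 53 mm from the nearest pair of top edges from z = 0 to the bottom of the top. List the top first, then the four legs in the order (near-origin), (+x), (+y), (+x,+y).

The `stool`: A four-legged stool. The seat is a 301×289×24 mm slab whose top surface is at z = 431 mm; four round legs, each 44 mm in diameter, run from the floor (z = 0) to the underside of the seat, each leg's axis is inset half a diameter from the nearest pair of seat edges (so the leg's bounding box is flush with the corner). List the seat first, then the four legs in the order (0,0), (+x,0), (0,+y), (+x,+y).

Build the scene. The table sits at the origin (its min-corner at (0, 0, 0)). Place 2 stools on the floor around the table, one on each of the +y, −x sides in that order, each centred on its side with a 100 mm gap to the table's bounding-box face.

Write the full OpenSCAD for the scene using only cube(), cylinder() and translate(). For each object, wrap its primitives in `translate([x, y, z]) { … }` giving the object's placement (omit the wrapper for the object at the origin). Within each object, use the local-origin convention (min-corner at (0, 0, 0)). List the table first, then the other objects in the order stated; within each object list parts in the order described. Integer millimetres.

translate([0, 0, 747]) cube([1105, 871, 25]);
translate([78, 78, 0]) cylinder(h = 747, r = 25);
translate([1027, 78, 0]) cylinder(h = 747, r = 25);
translate([78, 793, 0]) cylinder(h = 747, r = 25);
translate([1027, 793, 0]) cylinder(h = 747, r = 25);
translate([402, 971, 0]) {
  translate([0, 0, 407]) cube([301, 289, 24]);
  translate([22, 22, 0]) cylinder(h = 407, r = 22);
  translate([279, 22, 0]) cylinder(h = 407, r = 22);
  translate([22, 267, 0]) cylinder(h = 407, r = 22);
  translate([279, 267, 0]) cylinder(h = 407, r = 22);
}
translate([-401, 291, 0]) {
  translate([0, 0, 407]) cube([301, 289, 24]);
  translate([22, 22, 0]) cylinder(h = 407, r = 22);
  translate([279, 22, 0]) cylinder(h = 407, r = 22);
  translate([22, 267, 0]) cylinder(h = 407, r = 22);
  translate([279, 267, 0]) cylinder(h = 407, r = 22);
}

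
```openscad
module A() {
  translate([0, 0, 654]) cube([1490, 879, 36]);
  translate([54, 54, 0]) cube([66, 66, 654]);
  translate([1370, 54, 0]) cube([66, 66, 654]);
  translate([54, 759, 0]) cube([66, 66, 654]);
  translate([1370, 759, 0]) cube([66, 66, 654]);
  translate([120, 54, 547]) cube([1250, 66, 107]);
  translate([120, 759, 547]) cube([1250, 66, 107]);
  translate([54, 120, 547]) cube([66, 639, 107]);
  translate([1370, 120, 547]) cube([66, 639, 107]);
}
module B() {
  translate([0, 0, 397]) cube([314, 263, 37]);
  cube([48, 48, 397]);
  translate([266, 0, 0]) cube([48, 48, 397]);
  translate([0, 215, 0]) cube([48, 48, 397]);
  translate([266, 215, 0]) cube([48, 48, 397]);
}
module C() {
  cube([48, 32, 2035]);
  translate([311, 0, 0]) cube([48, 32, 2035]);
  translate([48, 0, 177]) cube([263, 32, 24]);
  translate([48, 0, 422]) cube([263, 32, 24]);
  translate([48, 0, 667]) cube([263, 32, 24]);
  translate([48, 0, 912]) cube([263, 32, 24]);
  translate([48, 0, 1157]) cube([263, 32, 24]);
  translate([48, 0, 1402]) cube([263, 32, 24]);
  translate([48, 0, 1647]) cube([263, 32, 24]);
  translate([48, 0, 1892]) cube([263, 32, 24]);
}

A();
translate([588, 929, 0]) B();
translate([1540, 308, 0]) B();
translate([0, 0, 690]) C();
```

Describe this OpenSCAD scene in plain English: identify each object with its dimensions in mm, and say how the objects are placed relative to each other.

A is a table: top 1490 mm (x) × 879 mm (y), 36 mm thick, upper face at z = 690 mm, on four 66×66 mm square legs, each inset 54 mm from the nearest pair of top edges, running from z = 0 to the bottom of the top. Four apron rails, 66 mm thick and 107 mm tall, run between adjacent legs with their top edges flush with the underside of the top and their outer faces flush with the legs' outer faces.

B is a simple wooden stool: a rectangular seat 314 mm (x) by 263 mm (y), 37 mm thick, top face at z = 434 mm, on four square legs, each 48×48 mm in cross-section. The legs rest on z = 0, each flush with a corner of the seat.

C is a wooden ladder with two side rails of 48×32 mm section and 2035 mm height, set 359 mm apart overall. Between them run 8 rectangular rungs (32 mm deep, 24 mm thick), front faces flush with the rails' −y face. The bottom of the first rung is 177 mm above the floor and each subsequent rung is 245 mm higher than the one below.

Two stools sit around the table at the +y, +x sides. The ladder is on top of the table.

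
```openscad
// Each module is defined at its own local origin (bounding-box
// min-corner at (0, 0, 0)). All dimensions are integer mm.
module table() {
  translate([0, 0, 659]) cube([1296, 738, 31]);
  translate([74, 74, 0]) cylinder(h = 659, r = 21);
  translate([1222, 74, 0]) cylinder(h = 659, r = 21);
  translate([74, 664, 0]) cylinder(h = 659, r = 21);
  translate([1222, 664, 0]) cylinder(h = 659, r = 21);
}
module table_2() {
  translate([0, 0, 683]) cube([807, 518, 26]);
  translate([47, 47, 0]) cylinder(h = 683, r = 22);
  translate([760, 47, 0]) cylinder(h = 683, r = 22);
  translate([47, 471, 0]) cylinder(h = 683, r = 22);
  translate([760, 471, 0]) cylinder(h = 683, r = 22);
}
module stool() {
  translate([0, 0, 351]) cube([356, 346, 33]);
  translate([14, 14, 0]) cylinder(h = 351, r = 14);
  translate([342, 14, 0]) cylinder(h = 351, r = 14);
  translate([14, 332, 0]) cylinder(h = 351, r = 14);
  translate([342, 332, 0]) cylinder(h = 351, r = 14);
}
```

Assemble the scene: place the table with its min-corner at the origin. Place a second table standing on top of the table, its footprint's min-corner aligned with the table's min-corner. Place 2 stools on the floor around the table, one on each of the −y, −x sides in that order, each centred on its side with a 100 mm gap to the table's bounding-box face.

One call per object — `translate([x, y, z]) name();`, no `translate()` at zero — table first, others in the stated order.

table();
translate([0, 0, 690]) table_2();
translate([470, -446, 0]) stool();
translate([-456, 196, 0]) stool();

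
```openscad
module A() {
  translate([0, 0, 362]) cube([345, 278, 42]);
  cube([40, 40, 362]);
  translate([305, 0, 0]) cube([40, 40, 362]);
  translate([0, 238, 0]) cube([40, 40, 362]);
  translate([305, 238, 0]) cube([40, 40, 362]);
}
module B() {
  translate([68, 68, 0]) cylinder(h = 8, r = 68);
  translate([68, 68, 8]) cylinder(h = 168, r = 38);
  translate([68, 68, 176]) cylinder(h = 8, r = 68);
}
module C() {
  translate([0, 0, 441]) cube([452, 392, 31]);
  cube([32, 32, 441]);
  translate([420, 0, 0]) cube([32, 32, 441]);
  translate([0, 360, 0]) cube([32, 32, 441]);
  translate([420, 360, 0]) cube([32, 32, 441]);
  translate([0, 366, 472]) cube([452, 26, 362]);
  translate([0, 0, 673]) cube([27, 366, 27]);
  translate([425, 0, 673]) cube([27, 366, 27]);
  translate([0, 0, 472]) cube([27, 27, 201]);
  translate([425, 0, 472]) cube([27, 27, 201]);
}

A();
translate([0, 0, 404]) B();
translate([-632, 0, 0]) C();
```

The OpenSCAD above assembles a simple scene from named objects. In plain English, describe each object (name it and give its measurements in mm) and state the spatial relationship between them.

A is a four-legged stool. The seat is 345×278 mm, 42 mm thick, top at z = 404 mm. It stands on four square legs, each 40×40 mm in cross-section, from z = 0 to the seat underside, each flush with a corner of the seat.

B is a spool: two coaxial disc flanges of radius 68 mm and thickness 8 mm, joined by a core cylinder of radius 38 mm and height 168 mm. The lower flange rests on z = 0 and the three cylinders share a vertical axis.

C is a chair. The seat is a 452×392×31 mm slab with its top at z = 472 mm, on four 32×32 mm corner legs (flush with the seat edges, standing on z = 0). A flat backrest 26 mm thick, 362 mm tall, spans the full seat width and rises from the seat top along its +y edge, rear face flush with the rear of the seat. Two armrests of 27×27 mm section run along each side from the seat's front edge to the front of the backrest, top faces 228 mm above the seat top and outer faces flush with the seat's x-edges; a 27×27 mm post under the front of each armrest stands on the seat at the front corner.

The spool is on top of the stool. The chair is on the floor beside the stool on its −x side.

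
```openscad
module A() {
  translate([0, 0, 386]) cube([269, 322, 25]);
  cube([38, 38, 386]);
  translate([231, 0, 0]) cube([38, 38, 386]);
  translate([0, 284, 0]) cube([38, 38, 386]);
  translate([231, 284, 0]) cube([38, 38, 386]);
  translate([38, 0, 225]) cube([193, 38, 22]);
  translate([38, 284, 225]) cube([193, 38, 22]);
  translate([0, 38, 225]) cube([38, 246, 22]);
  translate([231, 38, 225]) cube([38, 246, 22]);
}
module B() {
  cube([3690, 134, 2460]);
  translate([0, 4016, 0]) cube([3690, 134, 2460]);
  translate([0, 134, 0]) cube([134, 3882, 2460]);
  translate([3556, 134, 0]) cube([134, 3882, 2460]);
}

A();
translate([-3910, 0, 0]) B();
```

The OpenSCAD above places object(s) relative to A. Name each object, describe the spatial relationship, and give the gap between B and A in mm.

The house frame's nearest face is 220 mm from the stool's −x face.

A is a stool. B is a house frame. The house frame is on the floor beside the stool on its −x side. The gap between the house frame and the stool is 220 mm.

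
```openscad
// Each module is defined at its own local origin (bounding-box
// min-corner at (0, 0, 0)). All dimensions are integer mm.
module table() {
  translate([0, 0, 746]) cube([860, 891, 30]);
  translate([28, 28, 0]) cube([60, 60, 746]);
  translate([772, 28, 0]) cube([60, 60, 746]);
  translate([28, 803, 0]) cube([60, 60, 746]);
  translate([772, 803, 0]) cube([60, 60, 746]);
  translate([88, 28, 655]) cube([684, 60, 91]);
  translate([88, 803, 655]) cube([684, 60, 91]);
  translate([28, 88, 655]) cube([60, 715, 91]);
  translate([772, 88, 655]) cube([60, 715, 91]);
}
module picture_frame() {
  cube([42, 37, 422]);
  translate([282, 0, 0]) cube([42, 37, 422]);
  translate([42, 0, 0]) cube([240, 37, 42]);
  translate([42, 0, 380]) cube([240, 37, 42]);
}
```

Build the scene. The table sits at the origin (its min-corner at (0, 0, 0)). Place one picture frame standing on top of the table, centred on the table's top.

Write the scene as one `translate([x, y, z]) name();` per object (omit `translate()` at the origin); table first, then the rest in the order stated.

table();
translate([268, 427, 776]) picture_frame();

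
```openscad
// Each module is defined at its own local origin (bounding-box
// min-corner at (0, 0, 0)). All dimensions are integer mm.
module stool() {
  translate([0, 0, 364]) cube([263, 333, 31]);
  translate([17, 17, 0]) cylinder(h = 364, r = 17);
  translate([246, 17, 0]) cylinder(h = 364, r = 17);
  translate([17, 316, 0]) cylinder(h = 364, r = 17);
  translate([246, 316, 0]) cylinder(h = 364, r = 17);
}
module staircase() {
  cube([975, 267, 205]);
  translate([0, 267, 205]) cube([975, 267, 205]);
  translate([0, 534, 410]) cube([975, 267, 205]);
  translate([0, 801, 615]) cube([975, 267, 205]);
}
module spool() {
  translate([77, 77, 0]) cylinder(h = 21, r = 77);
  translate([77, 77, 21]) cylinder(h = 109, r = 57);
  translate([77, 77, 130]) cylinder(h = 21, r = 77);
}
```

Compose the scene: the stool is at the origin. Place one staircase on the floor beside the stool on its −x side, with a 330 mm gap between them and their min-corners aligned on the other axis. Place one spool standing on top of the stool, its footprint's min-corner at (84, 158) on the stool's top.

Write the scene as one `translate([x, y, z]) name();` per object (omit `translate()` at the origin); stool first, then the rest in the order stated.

stool();
translate([-1305, 0, 0]) staircase();
translate([84, 158, 395]) spool();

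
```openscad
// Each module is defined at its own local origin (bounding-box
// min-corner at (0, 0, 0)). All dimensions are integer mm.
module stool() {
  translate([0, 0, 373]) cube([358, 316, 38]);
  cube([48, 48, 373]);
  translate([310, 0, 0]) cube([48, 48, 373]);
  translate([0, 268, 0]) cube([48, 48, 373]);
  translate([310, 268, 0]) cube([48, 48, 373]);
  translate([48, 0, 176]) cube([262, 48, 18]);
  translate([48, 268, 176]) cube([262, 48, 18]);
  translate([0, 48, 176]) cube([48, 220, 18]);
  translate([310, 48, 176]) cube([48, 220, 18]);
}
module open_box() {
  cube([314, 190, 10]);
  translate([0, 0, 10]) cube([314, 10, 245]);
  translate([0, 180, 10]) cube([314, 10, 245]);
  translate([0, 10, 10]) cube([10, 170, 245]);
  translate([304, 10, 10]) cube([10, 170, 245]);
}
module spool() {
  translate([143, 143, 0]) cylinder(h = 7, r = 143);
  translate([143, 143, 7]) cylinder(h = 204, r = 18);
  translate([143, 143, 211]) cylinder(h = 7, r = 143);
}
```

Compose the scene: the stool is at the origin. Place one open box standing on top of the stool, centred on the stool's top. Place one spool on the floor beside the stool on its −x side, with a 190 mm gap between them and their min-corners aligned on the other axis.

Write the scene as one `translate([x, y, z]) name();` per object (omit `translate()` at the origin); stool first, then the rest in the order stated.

stool();
translate([22, 63, 411]) open_box();
translate([-476, 0, 0]) spool();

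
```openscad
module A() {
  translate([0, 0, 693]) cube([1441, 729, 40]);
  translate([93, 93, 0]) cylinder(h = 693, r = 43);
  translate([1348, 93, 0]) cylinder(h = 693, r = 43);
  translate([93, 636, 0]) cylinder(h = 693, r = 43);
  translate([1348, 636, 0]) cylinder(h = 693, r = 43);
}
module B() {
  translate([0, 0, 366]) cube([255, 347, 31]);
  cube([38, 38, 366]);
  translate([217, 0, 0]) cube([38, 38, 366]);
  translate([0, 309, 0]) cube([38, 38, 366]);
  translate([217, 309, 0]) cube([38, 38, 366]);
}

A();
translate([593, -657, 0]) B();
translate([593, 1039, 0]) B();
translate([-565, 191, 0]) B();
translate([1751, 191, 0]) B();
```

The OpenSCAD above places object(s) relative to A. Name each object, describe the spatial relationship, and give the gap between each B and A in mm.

Each stool's nearest face is 310 mm from the table's bounding box.

A is a table. B is a stool. Four stools sit around the table at the −y, +y, −x, +x sides. The gap between each stool and the table is 310 mm.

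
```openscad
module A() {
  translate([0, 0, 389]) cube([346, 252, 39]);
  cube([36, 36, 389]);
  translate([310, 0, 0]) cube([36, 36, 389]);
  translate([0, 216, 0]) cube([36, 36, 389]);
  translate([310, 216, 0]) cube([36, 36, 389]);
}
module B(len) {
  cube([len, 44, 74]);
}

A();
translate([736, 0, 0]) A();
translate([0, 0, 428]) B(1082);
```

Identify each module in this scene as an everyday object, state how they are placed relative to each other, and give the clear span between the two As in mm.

A is a stool. B is a beam. A beam spans the tops of two stools. The clear span between the two stools is 390 mm.

Second stool starts at x = 736; first ends at x = 346; clear span = 736 − 346 = 390 mm.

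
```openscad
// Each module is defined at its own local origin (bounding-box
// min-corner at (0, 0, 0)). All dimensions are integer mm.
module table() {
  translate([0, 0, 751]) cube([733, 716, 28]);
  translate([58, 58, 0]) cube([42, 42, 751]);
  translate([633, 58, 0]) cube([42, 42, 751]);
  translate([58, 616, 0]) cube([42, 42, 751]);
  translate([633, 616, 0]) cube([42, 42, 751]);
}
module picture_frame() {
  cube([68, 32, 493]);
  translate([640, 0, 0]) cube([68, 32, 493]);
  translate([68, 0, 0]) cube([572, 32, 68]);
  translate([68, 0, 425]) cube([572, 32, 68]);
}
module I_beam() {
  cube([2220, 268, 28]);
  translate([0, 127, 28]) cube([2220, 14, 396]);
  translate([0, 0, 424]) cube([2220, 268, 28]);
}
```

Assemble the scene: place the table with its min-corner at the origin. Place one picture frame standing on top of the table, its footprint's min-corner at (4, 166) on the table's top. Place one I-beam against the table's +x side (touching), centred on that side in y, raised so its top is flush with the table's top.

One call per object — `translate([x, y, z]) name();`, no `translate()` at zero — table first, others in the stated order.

table();
translate([4, 166, 779]) picture_frame();
translate([733, 224, 327]) I_beam();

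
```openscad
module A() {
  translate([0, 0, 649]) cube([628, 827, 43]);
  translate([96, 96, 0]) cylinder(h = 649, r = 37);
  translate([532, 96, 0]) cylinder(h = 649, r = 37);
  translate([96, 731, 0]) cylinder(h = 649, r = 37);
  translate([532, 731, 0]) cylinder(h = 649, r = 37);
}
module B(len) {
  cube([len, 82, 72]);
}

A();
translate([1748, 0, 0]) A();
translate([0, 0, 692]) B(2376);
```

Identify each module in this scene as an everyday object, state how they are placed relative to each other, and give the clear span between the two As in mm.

A is a table. B is a beam. A beam spans the tops of two tables. The clear span between the two tables is 1120 mm.

Second table starts at x = 1748; first ends at x = 628; clear span = 1748 − 628 = 1120 mm.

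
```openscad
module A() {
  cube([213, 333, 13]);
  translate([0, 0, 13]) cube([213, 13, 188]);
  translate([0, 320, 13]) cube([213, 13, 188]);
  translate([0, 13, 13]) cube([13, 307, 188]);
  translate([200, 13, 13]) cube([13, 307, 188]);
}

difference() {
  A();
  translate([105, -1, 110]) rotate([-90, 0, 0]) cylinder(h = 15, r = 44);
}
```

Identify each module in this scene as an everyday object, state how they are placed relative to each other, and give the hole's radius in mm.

A is an open box. The open box has a circular hole through its front wall. The hole's radius is 44 mm.

The subtracted cylinder has r = 44 mm.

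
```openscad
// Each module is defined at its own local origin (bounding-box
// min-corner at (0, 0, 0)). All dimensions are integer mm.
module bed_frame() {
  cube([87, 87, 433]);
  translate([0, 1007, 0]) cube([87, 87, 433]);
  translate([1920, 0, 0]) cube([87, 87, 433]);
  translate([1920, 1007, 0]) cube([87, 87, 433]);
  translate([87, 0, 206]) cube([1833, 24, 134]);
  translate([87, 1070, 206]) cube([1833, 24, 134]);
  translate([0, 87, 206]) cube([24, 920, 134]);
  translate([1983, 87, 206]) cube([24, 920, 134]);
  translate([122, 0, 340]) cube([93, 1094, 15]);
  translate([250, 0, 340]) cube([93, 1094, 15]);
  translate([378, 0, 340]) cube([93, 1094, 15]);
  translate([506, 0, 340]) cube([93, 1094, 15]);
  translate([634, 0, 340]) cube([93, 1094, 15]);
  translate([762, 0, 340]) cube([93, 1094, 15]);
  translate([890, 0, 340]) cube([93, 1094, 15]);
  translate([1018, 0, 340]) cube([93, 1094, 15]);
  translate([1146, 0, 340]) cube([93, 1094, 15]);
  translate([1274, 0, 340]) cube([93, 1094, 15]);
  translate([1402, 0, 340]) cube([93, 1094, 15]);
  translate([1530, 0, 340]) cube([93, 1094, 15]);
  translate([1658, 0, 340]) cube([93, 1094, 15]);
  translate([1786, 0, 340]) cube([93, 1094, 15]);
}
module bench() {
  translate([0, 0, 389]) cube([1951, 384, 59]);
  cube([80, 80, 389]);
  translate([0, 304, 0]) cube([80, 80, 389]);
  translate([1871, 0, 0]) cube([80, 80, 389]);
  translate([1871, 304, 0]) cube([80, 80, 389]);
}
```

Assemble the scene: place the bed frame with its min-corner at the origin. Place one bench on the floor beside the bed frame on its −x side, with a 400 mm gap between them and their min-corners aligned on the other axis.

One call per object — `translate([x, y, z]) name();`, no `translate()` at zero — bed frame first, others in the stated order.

bed_frame();
translate([-2351, 0, 0]) bench();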